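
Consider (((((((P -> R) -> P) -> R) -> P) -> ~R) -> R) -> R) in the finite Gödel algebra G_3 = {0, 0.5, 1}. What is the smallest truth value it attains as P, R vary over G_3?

The minimum is attained at P = 0.5, R = 0.5:
  (P -> R): 0.5 ≤ 0.5, so result = 1
  ((P -> R) -> P): 1 > 0.5, so result = 0.5
  (((P -> R) -> P) -> R): 0.5 ≤ 0.5, so result = 1
  ((((P -> R) -> P) -> R) -> P): 1 > 0.5, so result = 0.5
  ~R: Gödel ¬ of 0.5 = 0 (operand ≠ 0)
  (((((P -> R) -> P) -> R) -> P) -> ~R): 0.5 > 0, so result = 0
  ((((((P -> R) -> P) -> R) -> P) -> ~R) -> R): 0 ≤ 0.5, so result = 1
  (((((((P -> R) -> P) -> R) -> P) -> ~R) -> R) -> R): 1 > 0.5, so result = 0.5
Checking all 9 assignments confirms none give a value below 0.50.

0.50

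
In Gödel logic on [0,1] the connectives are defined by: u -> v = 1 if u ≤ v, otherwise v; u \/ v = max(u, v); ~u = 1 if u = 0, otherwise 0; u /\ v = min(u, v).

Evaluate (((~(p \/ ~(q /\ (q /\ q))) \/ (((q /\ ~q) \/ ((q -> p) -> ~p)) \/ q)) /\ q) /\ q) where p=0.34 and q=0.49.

(q /\ q) = min(0.49, 0.49) = 0.49
(q /\ (q /\ q)) = min(0.49, 0.49) = 0.49
~(q /\ (q /\ q)): Gödel ¬ of 0.49 = 0 (operand ≠ 0)
(p \/ ~(q /\ (q /\ q))) = max(0.34, 0) = 0.34
~(p \/ ~(q /\ (q /\ q))): Gödel ¬ of 0.34 = 0 (operand ≠ 0)
~q: Gödel ¬ of 0.49 = 0 (operand ≠ 0)
(q /\ ~q) = min(0.49, 0) = 0
(q -> p): 0.49 > 0.34, so result = 0.34
~p: Gödel ¬ of 0.34 = 0 (operand ≠ 0)
((q -> p) -> ~p): 0.34 > 0, so result = 0
((q /\ ~q) \/ ((q -> p) -> ~p)) = max(0, 0) = 0
(((q /\ ~q) \/ ((q -> p) -> ~p)) \/ q) = max(0, 0.49) = 0.49
(~(p \/ ~(q /\ (q /\ q))) \/ (((q /\ ~q) \/ ((q -> p) -> ~p)) \/ q)) = max(0, 0.49) = 0.49
((~(p \/ ~(q /\ (q /\ q))) \/ (((q /\ ~q) \/ ((q -> p) -> ~p)) \/ q)) /\ q) = min(0.49, 0.49) = 0.49
(((~(p \/ ~(q /\ (q /\ q))) \/ (((q /\ ~q) \/ ((q -> p) -> ~p)) \/ q)) /\ q) /\ q) = min(0.49, 0.49) = 0.49

0.49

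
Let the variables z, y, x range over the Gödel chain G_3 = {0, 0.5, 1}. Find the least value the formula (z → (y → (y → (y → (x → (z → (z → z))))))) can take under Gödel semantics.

Every assignment gives 1. For instance at z = 0, y = 0, x = 0:
  (z → z): 0 ≤ 0, so result = 1
  (z → (z → z)): 0 ≤ 1, so result = 1
  (x → (z → (z → z))): 0 ≤ 1, so result = 1
  (y → (x → (z → (z → z)))): 0 ≤ 1, so result = 1
  (y → (y → (x → (z → (z → z))))): 0 ≤ 1, so result = 1
  (y → (y → (y → (x → (z → (z → z)))))): 0 ≤ 1, so result = 1
  (z → (y → (y → (y → (x → (z → (z → z))))))): 0 ≤ 1, so result = 1
All 27 assignments give value 1 — the formula is a G_3-tautology.

1.00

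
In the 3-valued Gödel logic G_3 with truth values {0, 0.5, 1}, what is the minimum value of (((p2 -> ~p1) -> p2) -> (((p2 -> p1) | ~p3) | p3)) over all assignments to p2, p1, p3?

The minimum is attained at p2 = 1, p1 = 0, p3 = 0.5:
  ~p1: Gödel ¬ of 0 = 1 (operand is 0)
  (p2 -> ~p1): 1 ≤ 1, so result = 1
  ((p2 -> ~p1) -> p2): 1 ≤ 1, so result = 1
  (p2 -> p1): 1 > 0, so result = 0
  ~p3: Gödel ¬ of 0.5 = 0 (operand ≠ 0)
  ((p2 -> p1) | ~p3) = max(0, 0) = 0
  (((p2 -> p1) | ~p3) | p3) = max(0, 0.5) = 0.5
  (((p2 -> ~p1) -> p2) -> (((p2 -> p1) | ~p3) | p3)): 1 > 0.5, so result = 0.5
Checking all 27 assignments confirms none give a value below 0.50.

0.50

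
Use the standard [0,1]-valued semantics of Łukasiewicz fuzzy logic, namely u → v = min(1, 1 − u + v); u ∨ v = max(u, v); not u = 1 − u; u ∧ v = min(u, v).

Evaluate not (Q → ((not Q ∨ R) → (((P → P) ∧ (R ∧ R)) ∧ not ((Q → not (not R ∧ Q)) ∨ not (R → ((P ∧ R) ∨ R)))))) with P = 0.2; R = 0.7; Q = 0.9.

not Q: Łukasiewicz ¬ gives 1 − 0.9 = 0.1
(not Q ∨ R) = max(0.1, 0.7) = 0.7
(P → P): min(1, 1 − 0.2 + 0.2) = 1
(R ∧ R) = min(0.7, 0.7) = 0.7
((P → P) ∧ (R ∧ R)) = min(1, 0.7) = 0.7
not R: Łukasiewicz ¬ gives 1 − 0.7 = 0.3
(not R ∧ Q) = min(0.3, 0.9) = 0.3
not (not R ∧ Q): Łukasiewicz ¬ gives 1 − 0.3 = 0.7
(Q → not (not R ∧ Q)): min(1, 1 − 0.9 + 0.7) = 0.8
(P ∧ R) = min(0.2, 0.7) = 0.2
((P ∧ R) ∨ R) = max(0.2, 0.7) = 0.7
(R → ((P ∧ R) ∨ R)): min(1, 1 − 0.7 + 0.7) = 1
not (R → ((P ∧ R) ∨ R)): Łukasiewicz ¬ gives 1 − 1 = 0
((Q → not (not R ∧ Q)) ∨ not (R → ((P ∧ R) ∨ R))) = max(0.8, 0) = 0.8
not ((Q → not (not R ∧ Q)) ∨ not (R → ((P ∧ R) ∨ R))): Łukasiewicz ¬ gives 1 − 0.8 = 0.2
(((P → P) ∧ (R ∧ R)) ∧ not ((Q → not (not R ∧ Q)) ∨ not (R → ((P ∧ R) ∨ R)))) = min(0.7, 0.2) = 0.2
((not Q ∨ R) → (((P → P) ∧ (R ∧ R)) ∧ not ((Q → not (not R ∧ Q)) ∨ not (R → ((P ∧ R) ∨ R))))): min(1, 1 − 0.7 + 0.2) = 0.5
(Q → ((not Q ∨ R) → (((P → P) ∧ (R ∧ R)) ∧ not ((Q → not (not R ∧ Q)) ∨ not (R → ((P ∧ R) ∨ R)))))): min(1, 1 − 0.9 + 0.5) = 0.6
not (Q → ((not Q ∨ R) → (((P → P) ∧ (R ∧ R)) ∧ not ((Q → not (not R ∧ Q)) ∨ not (R → ((P ∧ R) ∨ R)))))): Łukasiewicz ¬ gives 1 − 0.6 = 0.4

0.40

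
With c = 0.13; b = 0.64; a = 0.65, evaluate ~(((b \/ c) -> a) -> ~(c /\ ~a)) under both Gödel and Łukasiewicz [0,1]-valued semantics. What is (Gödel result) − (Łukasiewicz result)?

-0.13

Gödel evaluation:
  (b \/ c) = max(0.64, 0.13) = 0.64
  ((b \/ c) -> a): 0.64 ≤ 0.65, so result = 1
  ~a: Gödel ¬ of 0.65 = 0 (operand ≠ 0)
  (c /\ ~a) = min(0.13, 0) = 0
  ~(c /\ ~a): Gödel ¬ of 0 = 1 (operand is 0)
  (((b \/ c) -> a) -> ~(c /\ ~a)): 1 ≤ 1, so result = 1
  ~(((b \/ c) -> a) -> ~(c /\ ~a)): Gödel ¬ of 1 = 0 (operand ≠ 0)
  Gödel value = 0
Łukasiewicz evaluation:
  (b \/ c) = max(0.64, 0.13) = 0.64
  ((b \/ c) -> a): min(1, 1 − 0.64 + 0.65) = 1
  ~a: Łukasiewicz ¬ gives 1 − 0.65 = 0.35
  (c /\ ~a) = min(0.13, 0.35) = 0.13
  ~(c /\ ~a): Łukasiewicz ¬ gives 1 − 0.13 = 0.87
  (((b \/ c) -> a) -> ~(c /\ ~a)): min(1, 1 − 1 + 0.87) = 0.87
  ~(((b \/ c) -> a) -> ~(c /\ ~a)): Łukasiewicz ¬ gives 1 − 0.87 = 0.13
  Łukasiewicz value = 0.13
Difference: 0 − 0.13 = -0.13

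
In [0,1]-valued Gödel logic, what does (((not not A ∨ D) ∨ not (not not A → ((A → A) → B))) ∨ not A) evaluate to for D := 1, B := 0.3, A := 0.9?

1.00

not A: Gödel ¬ of 0.9 = 0 (operand ≠ 0)
not not A: Gödel ¬ of 0 = 1 (operand is 0)
(not not A ∨ D) = max(1, 1) = 1
not A: Gödel ¬ of 0.9 = 0 (operand ≠ 0)
not not A: Gödel ¬ of 0 = 1 (operand is 0)
(A → A): 0.9 ≤ 0.9, so result = 1
((A → A) → B): 1 > 0.3, so result = 0.3
(not not A → ((A → A) → B)): 1 > 0.3, so result = 0.3
not (not not A → ((A → A) → B)): Gödel ¬ of 0.3 = 0 (operand ≠ 0)
((not not A ∨ D) ∨ not (not not A → ((A → A) → B))) = max(1, 0) = 1
not A: Gödel ¬ of 0.9 = 0 (operand ≠ 0)
(((not not A ∨ D) ∨ not (not not A → ((A → A) → B))) ∨ not A) = max(1, 0) = 1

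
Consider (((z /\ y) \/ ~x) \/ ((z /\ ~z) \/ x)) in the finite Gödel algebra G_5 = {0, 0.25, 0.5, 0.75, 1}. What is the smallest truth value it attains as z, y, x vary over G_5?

0.25

The minimum is attained at z = 0, y = 0, x = 0.25:
  (z /\ y) = min(0, 0) = 0
  ~x: Gödel ¬ of 0.25 = 0 (operand ≠ 0)
  ((z /\ y) \/ ~x) = max(0, 0) = 0
  ~z: Gödel ¬ of 0 = 1 (operand is 0)
  (z /\ ~z) = min(0, 1) = 0
  ((z /\ ~z) \/ x) = max(0, 0.25) = 0.25
  (((z /\ y) \/ ~x) \/ ((z /\ ~z) \/ x)) = max(0, 0.25) = 0.25
Checking all 125 assignments confirms none give a value below 0.25.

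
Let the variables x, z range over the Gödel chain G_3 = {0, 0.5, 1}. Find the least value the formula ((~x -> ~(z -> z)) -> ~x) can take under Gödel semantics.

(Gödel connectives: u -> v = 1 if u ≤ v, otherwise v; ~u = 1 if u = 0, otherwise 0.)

The minimum is attained at x = 0.5, z = 0:
  ~x: Gödel ¬ of 0.5 = 0 (operand ≠ 0)
  (z -> z): 0 ≤ 0, so result = 1
  ~(z -> z): Gödel ¬ of 1 = 0 (operand ≠ 0)
  (~x -> ~(z -> z)): 0 ≤ 0, so result = 1
  ~x: Gödel ¬ of 0.5 = 0 (operand ≠ 0)
  ((~x -> ~(z -> z)) -> ~x): 1 > 0, so result = 0
Checking all 9 assignments confirms none give a value below 0.00.

0.00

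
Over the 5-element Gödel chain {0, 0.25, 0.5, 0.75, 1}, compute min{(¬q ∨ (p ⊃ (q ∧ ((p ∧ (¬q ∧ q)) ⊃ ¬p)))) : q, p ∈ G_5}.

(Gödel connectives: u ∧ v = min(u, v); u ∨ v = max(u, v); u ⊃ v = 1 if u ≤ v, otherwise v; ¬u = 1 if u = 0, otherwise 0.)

0.25

The minimum is attained at q = 0.25, p = 0.5:
  ¬q: Gödel ¬ of 0.25 = 0 (operand ≠ 0)
  ¬q: Gödel ¬ of 0.25 = 0 (operand ≠ 0)
  (¬q ∧ q) = min(0, 0.25) = 0
  (p ∧ (¬q ∧ q)) = min(0.5, 0) = 0
  ¬p: Gödel ¬ of 0.5 = 0 (operand ≠ 0)
  ((p ∧ (¬q ∧ q)) ⊃ ¬p): 0 ≤ 0, so result = 1
  (q ∧ ((p ∧ (¬q ∧ q)) ⊃ ¬p)) = min(0.25, 1) = 0.25
  (p ⊃ (q ∧ ((p ∧ (¬q ∧ q)) ⊃ ¬p))): 0.5 > 0.25, so result = 0.25
  (¬q ∨ (p ⊃ (q ∧ ((p ∧ (¬q ∧ q)) ⊃ ¬p)))) = max(0, 0.25) = 0.25
Checking all 25 assignments confirms none give a value below 0.25.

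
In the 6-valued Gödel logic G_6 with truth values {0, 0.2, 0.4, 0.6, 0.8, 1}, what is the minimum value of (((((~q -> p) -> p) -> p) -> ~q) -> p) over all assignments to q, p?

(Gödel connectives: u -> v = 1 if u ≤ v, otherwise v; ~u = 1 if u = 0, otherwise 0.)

0.00

The minimum is attained at q = 0, p = 0:
  ~q: Gödel ¬ of 0 = 1 (operand is 0)
  (~q -> p): 1 > 0, so result = 0
  ((~q -> p) -> p): 0 ≤ 0, so result = 1
  (((~q -> p) -> p) -> p): 1 > 0, so result = 0
  ~q: Gödel ¬ of 0 = 1 (operand is 0)
  ((((~q -> p) -> p) -> p) -> ~q): 0 ≤ 1, so result = 1
  (((((~q -> p) -> p) -> p) -> ~q) -> p): 1 > 0, so result = 0
Checking all 36 assignments confirms none give a value below 0.00.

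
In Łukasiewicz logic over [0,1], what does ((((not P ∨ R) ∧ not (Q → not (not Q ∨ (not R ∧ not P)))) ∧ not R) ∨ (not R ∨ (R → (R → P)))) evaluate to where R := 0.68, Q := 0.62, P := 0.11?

0.75

not P: Łukasiewicz ¬ gives 1 − 0.11 = 0.89
(not P ∨ R) = max(0.89, 0.68) = 0.89
not Q: Łukasiewicz ¬ gives 1 − 0.62 = 0.38
not R: Łukasiewicz ¬ gives 1 − 0.68 = 0.32
not P: Łukasiewicz ¬ gives 1 − 0.11 = 0.89
(not R ∧ not P) = min(0.32, 0.89) = 0.32
(not Q ∨ (not R ∧ not P)) = max(0.38, 0.32) = 0.38
not (not Q ∨ (not R ∧ not P)): Łukasiewicz ¬ gives 1 − 0.38 = 0.62
(Q → not (not Q ∨ (not R ∧ not P))): min(1, 1 − 0.62 + 0.62) = 1
not (Q → not (not Q ∨ (not R ∧ not P))): Łukasiewicz ¬ gives 1 − 1 = 0
((not P ∨ R) ∧ not (Q → not (not Q ∨ (not R ∧ not P)))) = min(0.89, 0) = 0
not R: Łukasiewicz ¬ gives 1 − 0.68 = 0.32
(((not P ∨ R) ∧ not (Q → not (not Q ∨ (not R ∧ not P)))) ∧ not R) = min(0, 0.32) = 0
not R: Łukasiewicz ¬ gives 1 − 0.68 = 0.32
(R → P): min(1, 1 − 0.68 + 0.11) = 0.43
(R → (R → P)): min(1, 1 − 0.68 + 0.43) = 0.75
(not R ∨ (R → (R → P))) = max(0.32, 0.75) = 0.75
((((not P ∨ R) ∧ not (Q → not (not Q ∨ (not R ∧ not P)))) ∧ not R) ∨ (not R ∨ (R → (R → P)))) = max(0, 0.75) = 0.75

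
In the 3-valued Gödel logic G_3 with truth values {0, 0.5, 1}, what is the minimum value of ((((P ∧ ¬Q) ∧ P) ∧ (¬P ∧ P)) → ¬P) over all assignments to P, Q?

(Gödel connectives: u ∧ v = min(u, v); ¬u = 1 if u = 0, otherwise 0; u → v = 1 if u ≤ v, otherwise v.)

Every assignment gives 1. For instance at P = 0, Q = 0:
  ¬Q: Gödel ¬ of 0 = 1 (operand is 0)
  (P ∧ ¬Q) = min(0, 1) = 0
  ((P ∧ ¬Q) ∧ P) = min(0, 0) = 0
  ¬P: Gödel ¬ of 0 = 1 (operand is 0)
  (¬P ∧ P) = min(1, 0) = 0
  (((P ∧ ¬Q) ∧ P) ∧ (¬P ∧ P)) = min(0, 0) = 0
  ¬P: Gödel ¬ of 0 = 1 (operand is 0)
  ((((P ∧ ¬Q) ∧ P) ∧ (¬P ∧ P)) → ¬P): 0 ≤ 1, so result = 1
All 9 assignments give value 1 — the formula is a G_3-tautology.

1.00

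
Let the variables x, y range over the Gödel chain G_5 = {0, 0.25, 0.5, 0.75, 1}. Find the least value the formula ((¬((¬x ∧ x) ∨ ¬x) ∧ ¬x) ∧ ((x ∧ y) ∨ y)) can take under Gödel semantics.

0.00

The minimum is attained at x = 0, y = 0:
  ¬x: Gödel ¬ of 0 = 1 (operand is 0)
  (¬x ∧ x) = min(1, 0) = 0
  ¬x: Gödel ¬ of 0 = 1 (operand is 0)
  ((¬x ∧ x) ∨ ¬x) = max(0, 1) = 1
  ¬((¬x ∧ x) ∨ ¬x): Gödel ¬ of 1 = 0 (operand ≠ 0)
  ¬x: Gödel ¬ of 0 = 1 (operand is 0)
  (¬((¬x ∧ x) ∨ ¬x) ∧ ¬x) = min(0, 1) = 0
  (x ∧ y) = min(0, 0) = 0
  ((x ∧ y) ∨ y) = max(0, 0) = 0
  ((¬((¬x ∧ x) ∨ ¬x) ∧ ¬x) ∧ ((x ∧ y) ∨ y)) = min(0, 0) = 0
Checking all 25 assignments confirms none give a value below 0.00.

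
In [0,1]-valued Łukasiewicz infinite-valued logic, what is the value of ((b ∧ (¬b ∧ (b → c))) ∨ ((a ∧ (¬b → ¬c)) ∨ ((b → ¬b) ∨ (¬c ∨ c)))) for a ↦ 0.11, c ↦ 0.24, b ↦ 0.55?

0.90

¬b: Łukasiewicz ¬ gives 1 − 0.55 = 0.45
(b → c): min(1, 1 − 0.55 + 0.24) = 0.69
(¬b ∧ (b → c)) = min(0.45, 0.69) = 0.45
(b ∧ (¬b ∧ (b → c))) = min(0.55, 0.45) = 0.45
¬b: Łukasiewicz ¬ gives 1 − 0.55 = 0.45
¬c: Łukasiewicz ¬ gives 1 − 0.24 = 0.76
(¬b → ¬c): min(1, 1 − 0.45 + 0.76) = 1
(a ∧ (¬b → ¬c)) = min(0.11, 1) = 0.11
¬b: Łukasiewicz ¬ gives 1 − 0.55 = 0.45
(b → ¬b): min(1, 1 − 0.55 + 0.45) = 0.9
¬c: Łukasiewicz ¬ gives 1 − 0.24 = 0.76
(¬c ∨ c) = max(0.76, 0.24) = 0.76
((b → ¬b) ∨ (¬c ∨ c)) = max(0.9, 0.76) = 0.9
((a ∧ (¬b → ¬c)) ∨ ((b → ¬b) ∨ (¬c ∨ c))) = max(0.11, 0.9) = 0.9
((b ∧ (¬b ∧ (b → c))) ∨ ((a ∧ (¬b → ¬c)) ∨ ((b → ¬b) ∨ (¬c ∨ c)))) = max(0.45, 0.9) = 0.9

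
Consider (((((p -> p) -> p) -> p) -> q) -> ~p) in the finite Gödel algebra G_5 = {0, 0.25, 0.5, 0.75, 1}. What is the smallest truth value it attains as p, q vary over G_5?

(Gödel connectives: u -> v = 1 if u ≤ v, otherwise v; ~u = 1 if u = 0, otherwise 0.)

The minimum is attained at p = 0.25, q = 0.25:
  (p -> p): 0.25 ≤ 0.25, so result = 1
  ((p -> p) -> p): 1 > 0.25, so result = 0.25
  (((p -> p) -> p) -> p): 0.25 ≤ 0.25, so result = 1
  ((((p -> p) -> p) -> p) -> q): 1 > 0.25, so result = 0.25
  ~p: Gödel ¬ of 0.25 = 0 (operand ≠ 0)
  (((((p -> p) -> p) -> p) -> q) -> ~p): 0.25 > 0, so result = 0
Checking all 25 assignments confirms none give a value below 0.00.

0.00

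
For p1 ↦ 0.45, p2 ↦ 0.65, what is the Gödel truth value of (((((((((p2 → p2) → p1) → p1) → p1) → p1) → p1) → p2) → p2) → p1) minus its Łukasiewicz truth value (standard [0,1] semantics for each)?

-0.35

Gödel evaluation:
  (p2 → p2): 0.65 ≤ 0.65, so result = 1
  ((p2 → p2) → p1): 1 > 0.45, so result = 0.45
  (((p2 → p2) → p1) → p1): 0.45 ≤ 0.45, so result = 1
  ((((p2 → p2) → p1) → p1) → p1): 1 > 0.45, so result = 0.45
  (((((p2 → p2) → p1) → p1) → p1) → p1): 0.45 ≤ 0.45, so result = 1
  ((((((p2 → p2) → p1) → p1) → p1) → p1) → p1): 1 > 0.45, so result = 0.45
  (((((((p2 → p2) → p1) → p1) → p1) → p1) → p1) → p2): 0.45 ≤ 0.65, so result = 1
  ((((((((p2 → p2) → p1) → p1) → p1) → p1) → p1) → p2) → p2): 1 > 0.65, so result = 0.65
  (((((((((p2 → p2) → p1) → p1) → p1) → p1) → p1) → p2) → p2) → p1): 0.65 > 0.45, so result = 0.45
  Gödel value = 0.45
Łukasiewicz evaluation:
  (p2 → p2): min(1, 1 − 0.65 + 0.65) = 1
  ((p2 → p2) → p1): min(1, 1 − 1 + 0.45) = 0.45
  (((p2 → p2) → p1) → p1): min(1, 1 − 0.45 + 0.45) = 1
  ((((p2 → p2) → p1) → p1) → p1): min(1, 1 − 1 + 0.45) = 0.45
  (((((p2 → p2) → p1) → p1) → p1) → p1): min(1, 1 − 0.45 + 0.45) = 1
  ((((((p2 → p2) → p1) → p1) → p1) → p1) → p1): min(1, 1 − 1 + 0.45) = 0.45
  (((((((p2 → p2) → p1) → p1) → p1) → p1) → p1) → p2): min(1, 1 − 0.45 + 0.65) = 1
  ((((((((p2 → p2) → p1) → p1) → p1) → p1) → p1) → p2) → p2): min(1, 1 − 1 + 0.65) = 0.65
  (((((((((p2 → p2) → p1) → p1) → p1) → p1) → p1) → p2) → p2) → p1): min(1, 1 − 0.65 + 0.45) = 0.8
  Łukasiewicz value = 0.8
Difference: 0.45 − 0.8 = -0.35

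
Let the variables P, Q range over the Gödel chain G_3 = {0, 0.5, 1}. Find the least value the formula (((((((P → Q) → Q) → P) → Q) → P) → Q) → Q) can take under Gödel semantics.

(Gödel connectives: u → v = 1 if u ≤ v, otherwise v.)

The minimum is attained at P = 0, Q = 0.5:
  (P → Q): 0 ≤ 0.5, so result = 1
  ((P → Q) → Q): 1 > 0.5, so result = 0.5
  (((P → Q) → Q) → P): 0.5 > 0, so result = 0
  ((((P → Q) → Q) → P) → Q): 0 ≤ 0.5, so result = 1
  (((((P → Q) → Q) → P) → Q) → P): 1 > 0, so result = 0
  ((((((P → Q) → Q) → P) → Q) → P) → Q): 0 ≤ 0.5, so result = 1
  (((((((P → Q) → Q) → P) → Q) → P) → Q) → Q): 1 > 0.5, so result = 0.5
Checking all 9 assignments confirms none give a value below 0.50.

0.50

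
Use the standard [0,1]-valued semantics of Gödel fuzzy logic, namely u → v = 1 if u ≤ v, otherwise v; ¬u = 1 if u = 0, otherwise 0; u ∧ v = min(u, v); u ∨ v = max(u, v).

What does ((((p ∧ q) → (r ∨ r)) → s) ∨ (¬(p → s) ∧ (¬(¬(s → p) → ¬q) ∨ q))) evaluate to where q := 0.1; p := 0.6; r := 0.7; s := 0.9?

(p ∧ q) = min(0.6, 0.1) = 0.1
(r ∨ r) = max(0.7, 0.7) = 0.7
((p ∧ q) → (r ∨ r)): 0.1 ≤ 0.7, so result = 1
(((p ∧ q) → (r ∨ r)) → s): 1 > 0.9, so result = 0.9
(p → s): 0.6 ≤ 0.9, so result = 1
¬(p → s): Gödel ¬ of 1 = 0 (operand ≠ 0)
(s → p): 0.9 > 0.6, so result = 0.6
¬(s → p): Gödel ¬ of 0.6 = 0 (operand ≠ 0)
¬q: Gödel ¬ of 0.1 = 0 (operand ≠ 0)
(¬(s → p) → ¬q): 0 ≤ 0, so result = 1
¬(¬(s → p) → ¬q): Gödel ¬ of 1 = 0 (operand ≠ 0)
(¬(¬(s → p) → ¬q) ∨ q) = max(0, 0.1) = 0.1
(¬(p → s) ∧ (¬(¬(s → p) → ¬q) ∨ q)) = min(0, 0.1) = 0
((((p ∧ q) → (r ∨ r)) → s) ∨ (¬(p → s) ∧ (¬(¬(s → p) → ¬q) ∨ q))) = max(0.9, 0) = 0.9

0.90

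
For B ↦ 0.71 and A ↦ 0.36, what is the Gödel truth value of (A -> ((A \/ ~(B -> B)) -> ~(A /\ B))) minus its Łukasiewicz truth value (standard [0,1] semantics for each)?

Gödel evaluation:
  (B -> B): 0.71 ≤ 0.71, so result = 1
  ~(B -> B): Gödel ¬ of 1 = 0 (operand ≠ 0)
  (A \/ ~(B -> B)) = max(0.36, 0) = 0.36
  (A /\ B) = min(0.36, 0.71) = 0.36
  ~(A /\ B): Gödel ¬ of 0.36 = 0 (operand ≠ 0)
  ((A \/ ~(B -> B)) -> ~(A /\ B)): 0.36 > 0, so result = 0
  (A -> ((A \/ ~(B -> B)) -> ~(A /\ B))): 0.36 > 0, so result = 0
  Gödel value = 0
Łukasiewicz evaluation:
  (B -> B): min(1, 1 − 0.71 + 0.71) = 1
  ~(B -> B): Łukasiewicz ¬ gives 1 − 1 = 0
  (A \/ ~(B -> B)) = max(0.36, 0) = 0.36
  (A /\ B) = min(0.36, 0.71) = 0.36
  ~(A /\ B): Łukasiewicz ¬ gives 1 − 0.36 = 0.64
  ((A \/ ~(B -> B)) -> ~(A /\ B)): min(1, 1 − 0.36 + 0.64) = 1
  (A -> ((A \/ ~(B -> B)) -> ~(A /\ B))): min(1, 1 − 0.36 + 1) = 1
  Łukasiewicz value = 1
Difference: 0 − 1 = -1.00

-1.00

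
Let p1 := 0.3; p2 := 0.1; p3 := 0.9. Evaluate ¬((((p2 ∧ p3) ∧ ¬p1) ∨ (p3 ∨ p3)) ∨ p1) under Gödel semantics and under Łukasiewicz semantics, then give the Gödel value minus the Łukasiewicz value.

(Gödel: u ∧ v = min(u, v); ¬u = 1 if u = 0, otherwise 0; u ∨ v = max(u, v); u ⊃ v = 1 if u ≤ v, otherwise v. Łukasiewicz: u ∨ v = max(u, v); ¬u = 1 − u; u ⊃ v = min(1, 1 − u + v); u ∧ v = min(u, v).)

-0.10

Gödel evaluation:
  (p2 ∧ p3) = min(0.1, 0.9) = 0.1
  ¬p1: Gödel ¬ of 0.3 = 0 (operand ≠ 0)
  ((p2 ∧ p3) ∧ ¬p1) = min(0.1, 0) = 0
  (p3 ∨ p3) = max(0.9, 0.9) = 0.9
  (((p2 ∧ p3) ∧ ¬p1) ∨ (p3 ∨ p3)) = max(0, 0.9) = 0.9
  ((((p2 ∧ p3) ∧ ¬p1) ∨ (p3 ∨ p3)) ∨ p1) = max(0.9, 0.3) = 0.9
  ¬((((p2 ∧ p3) ∧ ¬p1) ∨ (p3 ∨ p3)) ∨ p1): Gödel ¬ of 0.9 = 0 (operand ≠ 0)
  Gödel value = 0
Łukasiewicz evaluation:
  (p2 ∧ p3) = min(0.1, 0.9) = 0.1
  ¬p1: Łukasiewicz ¬ gives 1 − 0.3 = 0.7
  ((p2 ∧ p3) ∧ ¬p1) = min(0.1, 0.7) = 0.1
  (p3 ∨ p3) = max(0.9, 0.9) = 0.9
  (((p2 ∧ p3) ∧ ¬p1) ∨ (p3 ∨ p3)) = max(0.1, 0.9) = 0.9
  ((((p2 ∧ p3) ∧ ¬p1) ∨ (p3 ∨ p3)) ∨ p1) = max(0.9, 0.3) = 0.9
  ¬((((p2 ∧ p3) ∧ ¬p1) ∨ (p3 ∨ p3)) ∨ p1): Łukasiewicz ¬ gives 1 − 0.9 = 0.1
  Łukasiewicz value = 0.1
Difference: 0 − 0.1 = -0.10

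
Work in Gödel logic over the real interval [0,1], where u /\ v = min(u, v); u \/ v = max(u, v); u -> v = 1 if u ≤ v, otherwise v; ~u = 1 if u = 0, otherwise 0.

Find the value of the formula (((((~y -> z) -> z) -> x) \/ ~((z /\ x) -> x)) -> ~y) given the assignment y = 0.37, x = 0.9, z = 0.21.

0.00

~y: Gödel ¬ of 0.37 = 0 (operand ≠ 0)
(~y -> z): 0 ≤ 0.21, so result = 1
((~y -> z) -> z): 1 > 0.21, so result = 0.21
(((~y -> z) -> z) -> x): 0.21 ≤ 0.9, so result = 1
(z /\ x) = min(0.21, 0.9) = 0.21
((z /\ x) -> x): 0.21 ≤ 0.9, so result = 1
~((z /\ x) -> x): Gödel ¬ of 1 = 0 (operand ≠ 0)
((((~y -> z) -> z) -> x) \/ ~((z /\ x) -> x)) = max(1, 0) = 1
~y: Gödel ¬ of 0.37 = 0 (operand ≠ 0)
(((((~y -> z) -> z) -> x) \/ ~((z /\ x) -> x)) -> ~y): 1 > 0, so result = 0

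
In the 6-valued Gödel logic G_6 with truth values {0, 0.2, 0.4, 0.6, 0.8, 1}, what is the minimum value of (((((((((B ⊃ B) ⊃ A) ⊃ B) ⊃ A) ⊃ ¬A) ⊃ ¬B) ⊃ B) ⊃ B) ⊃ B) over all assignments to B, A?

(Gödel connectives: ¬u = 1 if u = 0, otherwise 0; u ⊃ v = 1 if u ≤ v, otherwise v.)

The minimum is attained at B = 0, A = 0:
  (B ⊃ B): 0 ≤ 0, so result = 1
  ((B ⊃ B) ⊃ A): 1 > 0, so result = 0
  (((B ⊃ B) ⊃ A) ⊃ B): 0 ≤ 0, so result = 1
  ((((B ⊃ B) ⊃ A) ⊃ B) ⊃ A): 1 > 0, so result = 0
  ¬A: Gödel ¬ of 0 = 1 (operand is 0)
  (((((B ⊃ B) ⊃ A) ⊃ B) ⊃ A) ⊃ ¬A): 0 ≤ 1, so result = 1
  ¬B: Gödel ¬ of 0 = 1 (operand is 0)
  ((((((B ⊃ B) ⊃ A) ⊃ B) ⊃ A) ⊃ ¬A) ⊃ ¬B): 1 ≤ 1, so result = 1
  (((((((B ⊃ B) ⊃ A) ⊃ B) ⊃ A) ⊃ ¬A) ⊃ ¬B) ⊃ B): 1 > 0, so result = 0
  ((((((((B ⊃ B) ⊃ A) ⊃ B) ⊃ A) ⊃ ¬A) ⊃ ¬B) ⊃ B) ⊃ B): 0 ≤ 0, so result = 1
  (((((((((B ⊃ B) ⊃ A) ⊃ B) ⊃ A) ⊃ ¬A) ⊃ ¬B) ⊃ B) ⊃ B) ⊃ B): 1 > 0, so result = 0
Checking all 36 assignments confirms none give a value below 0.00.

0.00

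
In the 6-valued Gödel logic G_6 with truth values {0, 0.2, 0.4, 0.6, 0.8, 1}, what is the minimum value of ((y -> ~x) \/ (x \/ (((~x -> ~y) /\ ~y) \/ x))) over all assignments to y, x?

0.20

The minimum is attained at y = 0.2, x = 0.2:
  ~x: Gödel ¬ of 0.2 = 0 (operand ≠ 0)
  (y -> ~x): 0.2 > 0, so result = 0
  ~x: Gödel ¬ of 0.2 = 0 (operand ≠ 0)
  ~y: Gödel ¬ of 0.2 = 0 (operand ≠ 0)
  (~x -> ~y): 0 ≤ 0, so result = 1
  ~y: Gödel ¬ of 0.2 = 0 (operand ≠ 0)
  ((~x -> ~y) /\ ~y) = min(1, 0) = 0
  (((~x -> ~y) /\ ~y) \/ x) = max(0, 0.2) = 0.2
  (x \/ (((~x -> ~y) /\ ~y) \/ x)) = max(0.2, 0.2) = 0.2
  ((y -> ~x) \/ (x \/ (((~x -> ~y) /\ ~y) \/ x))) = max(0, 0.2) = 0.2
Checking all 36 assignments confirms none give a value below 0.20.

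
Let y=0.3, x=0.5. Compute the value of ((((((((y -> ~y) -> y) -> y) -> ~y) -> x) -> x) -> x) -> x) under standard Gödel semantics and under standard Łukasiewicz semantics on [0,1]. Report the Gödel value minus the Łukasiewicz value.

-0.20

Gödel evaluation:
  ~y: Gödel ¬ of 0.3 = 0 (operand ≠ 0)
  (y -> ~y): 0.3 > 0, so result = 0
  ((y -> ~y) -> y): 0 ≤ 0.3, so result = 1
  (((y -> ~y) -> y) -> y): 1 > 0.3, so result = 0.3
  ~y: Gödel ¬ of 0.3 = 0 (operand ≠ 0)
  ((((y -> ~y) -> y) -> y) -> ~y): 0.3 > 0, so result = 0
  (((((y -> ~y) -> y) -> y) -> ~y) -> x): 0 ≤ 0.5, so result = 1
  ((((((y -> ~y) -> y) -> y) -> ~y) -> x) -> x): 1 > 0.5, so result = 0.5
  (((((((y -> ~y) -> y) -> y) -> ~y) -> x) -> x) -> x): 0.5 ≤ 0.5, so result = 1
  ((((((((y -> ~y) -> y) -> y) -> ~y) -> x) -> x) -> x) -> x): 1 > 0.5, so result = 0.5
  Gödel value = 0.5
Łukasiewicz evaluation:
  ~y: Łukasiewicz ¬ gives 1 − 0.3 = 0.7
  (y -> ~y): min(1, 1 − 0.3 + 0.7) = 1
  ((y -> ~y) -> y): min(1, 1 − 1 + 0.3) = 0.3
  (((y -> ~y) -> y) -> y): min(1, 1 − 0.3 + 0.3) = 1
  ~y: Łukasiewicz ¬ gives 1 − 0.3 = 0.7
  ((((y -> ~y) -> y) -> y) -> ~y): min(1, 1 − 1 + 0.7) = 0.7
  (((((y -> ~y) -> y) -> y) -> ~y) -> x): min(1, 1 − 0.7 + 0.5) = 0.8
  ((((((y -> ~y) -> y) -> y) -> ~y) -> x) -> x): min(1, 1 − 0.8 + 0.5) = 0.7
  (((((((y -> ~y) -> y) -> y) -> ~y) -> x) -> x) -> x): min(1, 1 − 0.7 + 0.5) = 0.8
  ((((((((y -> ~y) -> y) -> y) -> ~y) -> x) -> x) -> x) -> x): min(1, 1 − 0.8 + 0.5) = 0.7
  Łukasiewicz value = 0.7
Difference: 0.5 − 0.7 = -0.20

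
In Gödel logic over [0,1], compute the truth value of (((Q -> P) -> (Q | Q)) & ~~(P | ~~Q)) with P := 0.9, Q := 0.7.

0.70

(Q -> P): 0.7 ≤ 0.9, so result = 1
(Q | Q) = max(0.7, 0.7) = 0.7
((Q -> P) -> (Q | Q)): 1 > 0.7, so result = 0.7
~Q: Gödel ¬ of 0.7 = 0 (operand ≠ 0)
~~Q: Gödel ¬ of 0 = 1 (operand is 0)
(P | ~~Q) = max(0.9, 1) = 1
~(P | ~~Q): Gödel ¬ of 1 = 0 (operand ≠ 0)
~~(P | ~~Q): Gödel ¬ of 0 = 1 (operand is 0)
(((Q -> P) -> (Q | Q)) & ~~(P | ~~Q)) = min(0.7, 1) = 0.7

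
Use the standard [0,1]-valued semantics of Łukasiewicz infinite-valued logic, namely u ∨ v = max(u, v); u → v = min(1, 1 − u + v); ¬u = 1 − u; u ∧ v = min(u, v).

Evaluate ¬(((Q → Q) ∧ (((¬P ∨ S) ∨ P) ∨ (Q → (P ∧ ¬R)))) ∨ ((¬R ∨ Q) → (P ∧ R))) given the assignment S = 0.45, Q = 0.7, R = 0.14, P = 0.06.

(Q → Q): min(1, 1 − 0.7 + 0.7) = 1
¬P: Łukasiewicz ¬ gives 1 − 0.06 = 0.94
(¬P ∨ S) = max(0.94, 0.45) = 0.94
((¬P ∨ S) ∨ P) = max(0.94, 0.06) = 0.94
¬R: Łukasiewicz ¬ gives 1 − 0.14 = 0.86
(P ∧ ¬R) = min(0.06, 0.86) = 0.06
(Q → (P ∧ ¬R)): min(1, 1 − 0.7 + 0.06) = 0.36
(((¬P ∨ S) ∨ P) ∨ (Q → (P ∧ ¬R))) = max(0.94, 0.36) = 0.94
((Q → Q) ∧ (((¬P ∨ S) ∨ P) ∨ (Q → (P ∧ ¬R)))) = min(1, 0.94) = 0.94
¬R: Łukasiewicz ¬ gives 1 − 0.14 = 0.86
(¬R ∨ Q) = max(0.86, 0.7) = 0.86
(P ∧ R) = min(0.06, 0.14) = 0.06
((¬R ∨ Q) → (P ∧ R)): min(1, 1 − 0.86 + 0.06) = 0.2
(((Q → Q) ∧ (((¬P ∨ S) ∨ P) ∨ (Q → (P ∧ ¬R)))) ∨ ((¬R ∨ Q) → (P ∧ R))) = max(0.94, 0.2) = 0.94
¬(((Q → Q) ∧ (((¬P ∨ S) ∨ P) ∨ (Q → (P ∧ ¬R)))) ∨ ((¬R ∨ Q) → (P ∧ R))): Łukasiewicz ¬ gives 1 − 0.94 = 0.06

0.06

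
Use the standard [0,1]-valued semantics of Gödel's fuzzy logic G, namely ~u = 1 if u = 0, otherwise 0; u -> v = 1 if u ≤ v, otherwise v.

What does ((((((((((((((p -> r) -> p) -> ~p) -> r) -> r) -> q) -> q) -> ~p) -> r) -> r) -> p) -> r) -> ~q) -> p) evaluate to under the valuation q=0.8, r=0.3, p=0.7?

1.00

(p -> r): 0.7 > 0.3, so result = 0.3
((p -> r) -> p): 0.3 ≤ 0.7, so result = 1
~p: Gödel ¬ of 0.7 = 0 (operand ≠ 0)
(((p -> r) -> p) -> ~p): 1 > 0, so result = 0
((((p -> r) -> p) -> ~p) -> r): 0 ≤ 0.3, so result = 1
(((((p -> r) -> p) -> ~p) -> r) -> r): 1 > 0.3, so result = 0.3
((((((p -> r) -> p) -> ~p) -> r) -> r) -> q): 0.3 ≤ 0.8, so result = 1
(((((((p -> r) -> p) -> ~p) -> r) -> r) -> q) -> q): 1 > 0.8, so result = 0.8
~p: Gödel ¬ of 0.7 = 0 (operand ≠ 0)
((((((((p -> r) -> p) -> ~p) -> r) -> r) -> q) -> q) -> ~p): 0.8 > 0, so result = 0
(((((((((p -> r) -> p) -> ~p) -> r) -> r) -> q) -> q) -> ~p) -> r): 0 ≤ 0.3, so result = 1
((((((((((p -> r) -> p) -> ~p) -> r) -> r) -> q) -> q) -> ~p) -> r) -> r): 1 > 0.3, so result = 0.3
(((((((((((p -> r) -> p) -> ~p) -> r) -> r) -> q) -> q) -> ~p) -> r) -> r) -> p): 0.3 ≤ 0.7, so result = 1
((((((((((((p -> r) -> p) -> ~p) -> r) -> r) -> q) -> q) -> ~p) -> r) -> r) -> p) -> r): 1 > 0.3, so result = 0.3
~q: Gödel ¬ of 0.8 = 0 (operand ≠ 0)
(((((((((((((p -> r) -> p) -> ~p) -> r) -> r) -> q) -> q) -> ~p) -> r) -> r) -> p) -> r) -> ~q): 0.3 > 0, so result = 0
((((((((((((((p -> r) -> p) -> ~p) -> r) -> r) -> q) -> q) -> ~p) -> r) -> r) -> p) -> r) -> ~q) -> p): 0 ≤ 0.7, so result = 1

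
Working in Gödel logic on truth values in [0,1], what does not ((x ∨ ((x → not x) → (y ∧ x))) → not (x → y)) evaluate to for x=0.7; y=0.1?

not x: Gödel ¬ of 0.7 = 0 (operand ≠ 0)
(x → not x): 0.7 > 0, so result = 0
(y ∧ x) = min(0.1, 0.7) = 0.1
((x → not x) → (y ∧ x)): 0 ≤ 0.1, so result = 1
(x ∨ ((x → not x) → (y ∧ x))) = max(0.7, 1) = 1
(x → y): 0.7 > 0.1, so result = 0.1
not (x → y): Gödel ¬ of 0.1 = 0 (operand ≠ 0)
((x ∨ ((x → not x) → (y ∧ x))) → not (x → y)): 1 > 0, so result = 0
not ((x ∨ ((x → not x) → (y ∧ x))) → not (x → y)): Gödel ¬ of 0 = 1 (operand is 0)

1.00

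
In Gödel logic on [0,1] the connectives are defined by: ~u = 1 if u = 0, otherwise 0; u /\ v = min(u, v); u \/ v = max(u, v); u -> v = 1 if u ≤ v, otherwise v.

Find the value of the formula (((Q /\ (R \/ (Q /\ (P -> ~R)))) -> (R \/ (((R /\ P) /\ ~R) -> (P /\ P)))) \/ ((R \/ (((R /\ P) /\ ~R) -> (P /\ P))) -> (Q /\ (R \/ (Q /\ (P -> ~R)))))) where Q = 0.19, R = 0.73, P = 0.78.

1.00

~R: Gödel ¬ of 0.73 = 0 (operand ≠ 0)
(P -> ~R): 0.78 > 0, so result = 0
(Q /\ (P -> ~R)) = min(0.19, 0) = 0
(R \/ (Q /\ (P -> ~R))) = max(0.73, 0) = 0.73
(Q /\ (R \/ (Q /\ (P -> ~R)))) = min(0.19, 0.73) = 0.19
(R /\ P) = min(0.73, 0.78) = 0.73
~R: Gödel ¬ of 0.73 = 0 (operand ≠ 0)
((R /\ P) /\ ~R) = min(0.73, 0) = 0
(P /\ P) = min(0.78, 0.78) = 0.78
(((R /\ P) /\ ~R) -> (P /\ P)): 0 ≤ 0.78, so result = 1
(R \/ (((R /\ P) /\ ~R) -> (P /\ P))) = max(0.73, 1) = 1
((Q /\ (R \/ (Q /\ (P -> ~R)))) -> (R \/ (((R /\ P) /\ ~R) -> (P /\ P)))): 0.19 ≤ 1, so result = 1
(R /\ P) = min(0.73, 0.78) = 0.73
~R: Gödel ¬ of 0.73 = 0 (operand ≠ 0)
((R /\ P) /\ ~R) = min(0.73, 0) = 0
(P /\ P) = min(0.78, 0.78) = 0.78
(((R /\ P) /\ ~R) -> (P /\ P)): 0 ≤ 0.78, so result = 1
(R \/ (((R /\ P) /\ ~R) -> (P /\ P))) = max(0.73, 1) = 1
~R: Gödel ¬ of 0.73 = 0 (operand ≠ 0)
(P -> ~R): 0.78 > 0, so result = 0
(Q /\ (P -> ~R)) = min(0.19, 0) = 0
(R \/ (Q /\ (P -> ~R))) = max(0.73, 0) = 0.73
(Q /\ (R \/ (Q /\ (P -> ~R)))) = min(0.19, 0.73) = 0.19
((R \/ (((R /\ P) /\ ~R) -> (P /\ P))) -> (Q /\ (R \/ (Q /\ (P -> ~R))))): 1 > 0.19, so result = 0.19
(((Q /\ (R \/ (Q /\ (P -> ~R)))) -> (R \/ (((R /\ P) /\ ~R) -> (P /\ P)))) \/ ((R \/ (((R /\ P) /\ ~R) -> (P /\ P))) -> (Q /\ (R \/ (Q /\ (P -> ~R)))))) = max(1, 0.19) = 1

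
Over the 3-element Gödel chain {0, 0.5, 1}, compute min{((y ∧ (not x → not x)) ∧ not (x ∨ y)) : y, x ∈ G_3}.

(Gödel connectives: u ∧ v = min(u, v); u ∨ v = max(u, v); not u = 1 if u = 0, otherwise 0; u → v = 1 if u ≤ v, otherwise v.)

The minimum is attained at y = 0, x = 0:
  not x: Gödel ¬ of 0 = 1 (operand is 0)
  not x: Gödel ¬ of 0 = 1 (operand is 0)
  (not x → not x): 1 ≤ 1, so result = 1
  (y ∧ (not x → not x)) = min(0, 1) = 0
  (x ∨ y) = max(0, 0) = 0
  not (x ∨ y): Gödel ¬ of 0 = 1 (operand is 0)
  ((y ∧ (not x → not x)) ∧ not (x ∨ y)) = min(0, 1) = 0
Checking all 9 assignments confirms none give a value below 0.00.

0.00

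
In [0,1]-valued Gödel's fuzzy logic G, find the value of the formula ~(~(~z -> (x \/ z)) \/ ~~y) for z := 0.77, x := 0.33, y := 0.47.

~z: Gödel ¬ of 0.77 = 0 (operand ≠ 0)
(x \/ z) = max(0.33, 0.77) = 0.77
(~z -> (x \/ z)): 0 ≤ 0.77, so result = 1
~(~z -> (x \/ z)): Gödel ¬ of 1 = 0 (operand ≠ 0)
~y: Gödel ¬ of 0.47 = 0 (operand ≠ 0)
~~y: Gödel ¬ of 0 = 1 (operand is 0)
(~(~z -> (x \/ z)) \/ ~~y) = max(0, 1) = 1
~(~(~z -> (x \/ z)) \/ ~~y): Gödel ¬ of 1 = 0 (operand ≠ 0)

0.00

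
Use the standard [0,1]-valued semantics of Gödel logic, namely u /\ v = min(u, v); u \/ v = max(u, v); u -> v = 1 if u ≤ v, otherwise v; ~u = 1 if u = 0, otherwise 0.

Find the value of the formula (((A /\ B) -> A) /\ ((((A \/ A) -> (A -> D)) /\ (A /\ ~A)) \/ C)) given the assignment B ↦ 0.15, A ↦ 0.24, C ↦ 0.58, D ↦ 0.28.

(A /\ B) = min(0.24, 0.15) = 0.15
((A /\ B) -> A): 0.15 ≤ 0.24, so result = 1
(A \/ A) = max(0.24, 0.24) = 0.24
(A -> D): 0.24 ≤ 0.28, so result = 1
((A \/ A) -> (A -> D)): 0.24 ≤ 1, so result = 1
~A: Gödel ¬ of 0.24 = 0 (operand ≠ 0)
(A /\ ~A) = min(0.24, 0) = 0
(((A \/ A) -> (A -> D)) /\ (A /\ ~A)) = min(1, 0) = 0
((((A \/ A) -> (A -> D)) /\ (A /\ ~A)) \/ C) = max(0, 0.58) = 0.58
(((A /\ B) -> A) /\ ((((A \/ A) -> (A -> D)) /\ (A /\ ~A)) \/ C)) = min(1, 0.58) = 0.58

0.58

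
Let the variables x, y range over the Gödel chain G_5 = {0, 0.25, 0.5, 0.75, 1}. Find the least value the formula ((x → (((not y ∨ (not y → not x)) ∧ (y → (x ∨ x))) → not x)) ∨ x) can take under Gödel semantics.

The minimum is attained at x = 0.25, y = 0:
  not y: Gödel ¬ of 0 = 1 (operand is 0)
  not y: Gödel ¬ of 0 = 1 (operand is 0)
  not x: Gödel ¬ of 0.25 = 0 (operand ≠ 0)
  (not y → not x): 1 > 0, so result = 0
  (not y ∨ (not y → not x)) = max(1, 0) = 1
  (x ∨ x) = max(0.25, 0.25) = 0.25
  (y → (x ∨ x)): 0 ≤ 0.25, so result = 1
  ((not y ∨ (not y → not x)) ∧ (y → (x ∨ x))) = min(1, 1) = 1
  not x: Gödel ¬ of 0.25 = 0 (operand ≠ 0)
  (((not y ∨ (not y → not x)) ∧ (y → (x ∨ x))) → not x): 1 > 0, so result = 0
  (x → (((not y ∨ (not y → not x)) ∧ (y → (x ∨ x))) → not x)): 0.25 > 0, so result = 0
  ((x → (((not y ∨ (not y → not x)) ∧ (y → (x ∨ x))) → not x)) ∨ x) = max(0, 0.25) = 0.25
Checking all 25 assignments confirms none give a value below 0.25.

0.25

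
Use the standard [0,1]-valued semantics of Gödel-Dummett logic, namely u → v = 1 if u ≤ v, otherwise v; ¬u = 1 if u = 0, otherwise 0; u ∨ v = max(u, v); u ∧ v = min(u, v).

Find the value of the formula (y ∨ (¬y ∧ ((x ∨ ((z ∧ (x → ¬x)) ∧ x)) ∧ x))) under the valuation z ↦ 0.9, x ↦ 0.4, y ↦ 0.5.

0.50

¬y: Gödel ¬ of 0.5 = 0 (operand ≠ 0)
¬x: Gödel ¬ of 0.4 = 0 (operand ≠ 0)
(x → ¬x): 0.4 > 0, so result = 0
(z ∧ (x → ¬x)) = min(0.9, 0) = 0
((z ∧ (x → ¬x)) ∧ x) = min(0, 0.4) = 0
(x ∨ ((z ∧ (x → ¬x)) ∧ x)) = max(0.4, 0) = 0.4
((x ∨ ((z ∧ (x → ¬x)) ∧ x)) ∧ x) = min(0.4, 0.4) = 0.4
(¬y ∧ ((x ∨ ((z ∧ (x → ¬x)) ∧ x)) ∧ x)) = min(0, 0.4) = 0
(y ∨ (¬y ∧ ((x ∨ ((z ∧ (x → ¬x)) ∧ x)) ∧ x))) = max(0.5, 0) = 0.5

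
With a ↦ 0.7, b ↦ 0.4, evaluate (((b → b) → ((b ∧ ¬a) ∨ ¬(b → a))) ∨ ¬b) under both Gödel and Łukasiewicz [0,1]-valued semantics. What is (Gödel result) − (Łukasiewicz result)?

Gödel evaluation:
  (b → b): 0.4 ≤ 0.4, so result = 1
  ¬a: Gödel ¬ of 0.7 = 0 (operand ≠ 0)
  (b ∧ ¬a) = min(0.4, 0) = 0
  (b → a): 0.4 ≤ 0.7, so result = 1
  ¬(b → a): Gödel ¬ of 1 = 0 (operand ≠ 0)
  ((b ∧ ¬a) ∨ ¬(b → a)) = max(0, 0) = 0
  ((b → b) → ((b ∧ ¬a) ∨ ¬(b → a))): 1 > 0, so result = 0
  ¬b: Gödel ¬ of 0.4 = 0 (operand ≠ 0)
  (((b → b) → ((b ∧ ¬a) ∨ ¬(b → a))) ∨ ¬b) = max(0, 0) = 0
  Gödel value = 0
Łukasiewicz evaluation:
  (b → b): min(1, 1 − 0.4 + 0.4) = 1
  ¬a: Łukasiewicz ¬ gives 1 − 0.7 = 0.3
  (b ∧ ¬a) = min(0.4, 0.3) = 0.3
  (b → a): min(1, 1 − 0.4 + 0.7) = 1
  ¬(b → a): Łukasiewicz ¬ gives 1 − 1 = 0
  ((b ∧ ¬a) ∨ ¬(b → a)) = max(0.3, 0) = 0.3
  ((b → b) → ((b ∧ ¬a) ∨ ¬(b → a))): min(1, 1 − 1 + 0.3) = 0.3
  ¬b: Łukasiewicz ¬ gives 1 − 0.4 = 0.6
  (((b → b) → ((b ∧ ¬a) ∨ ¬(b → a))) ∨ ¬b) = max(0.3, 0.6) = 0.6
  Łukasiewicz value = 0.6
Difference: 0 − 0.6 = -0.60

-0.60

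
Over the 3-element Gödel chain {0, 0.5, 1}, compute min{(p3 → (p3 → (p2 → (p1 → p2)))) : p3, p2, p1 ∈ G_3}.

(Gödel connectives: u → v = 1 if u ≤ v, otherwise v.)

1.00

Every assignment gives 1. For instance at p3 = 0, p2 = 0, p1 = 0:
  (p1 → p2): 0 ≤ 0, so result = 1
  (p2 → (p1 → p2)): 0 ≤ 1, so result = 1
  (p3 → (p2 → (p1 → p2))): 0 ≤ 1, so result = 1
  (p3 → (p3 → (p2 → (p1 → p2)))): 0 ≤ 1, so result = 1
All 27 assignments give value 1 — the formula is a G_3-tautology.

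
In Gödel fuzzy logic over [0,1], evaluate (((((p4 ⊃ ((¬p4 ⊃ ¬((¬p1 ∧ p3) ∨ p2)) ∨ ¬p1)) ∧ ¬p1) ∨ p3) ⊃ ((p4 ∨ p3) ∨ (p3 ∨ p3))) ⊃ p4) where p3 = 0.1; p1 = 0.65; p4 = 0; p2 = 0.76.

¬p4: Gödel ¬ of 0 = 1 (operand is 0)
¬p1: Gödel ¬ of 0.65 = 0 (operand ≠ 0)
(¬p1 ∧ p3) = min(0, 0.1) = 0
((¬p1 ∧ p3) ∨ p2) = max(0, 0.76) = 0.76
¬((¬p1 ∧ p3) ∨ p2): Gödel ¬ of 0.76 = 0 (operand ≠ 0)
(¬p4 ⊃ ¬((¬p1 ∧ p3) ∨ p2)): 1 > 0, so result = 0
¬p1: Gödel ¬ of 0.65 = 0 (operand ≠ 0)
((¬p4 ⊃ ¬((¬p1 ∧ p3) ∨ p2)) ∨ ¬p1) = max(0, 0) = 0
(p4 ⊃ ((¬p4 ⊃ ¬((¬p1 ∧ p3) ∨ p2)) ∨ ¬p1)): 0 ≤ 0, so result = 1
¬p1: Gödel ¬ of 0.65 = 0 (operand ≠ 0)
((p4 ⊃ ((¬p4 ⊃ ¬((¬p1 ∧ p3) ∨ p2)) ∨ ¬p1)) ∧ ¬p1) = min(1, 0) = 0
(((p4 ⊃ ((¬p4 ⊃ ¬((¬p1 ∧ p3) ∨ p2)) ∨ ¬p1)) ∧ ¬p1) ∨ p3) = max(0, 0.1) = 0.1
(p4 ∨ p3) = max(0, 0.1) = 0.1
(p3 ∨ p3) = max(0.1, 0.1) = 0.1
((p4 ∨ p3) ∨ (p3 ∨ p3)) = max(0.1, 0.1) = 0.1
((((p4 ⊃ ((¬p4 ⊃ ¬((¬p1 ∧ p3) ∨ p2)) ∨ ¬p1)) ∧ ¬p1) ∨ p3) ⊃ ((p4 ∨ p3) ∨ (p3 ∨ p3))): 0.1 ≤ 0.1, so result = 1
(((((p4 ⊃ ((¬p4 ⊃ ¬((¬p1 ∧ p3) ∨ p2)) ∨ ¬p1)) ∧ ¬p1) ∨ p3) ⊃ ((p4 ∨ p3) ∨ (p3 ∨ p3))) ⊃ p4): 1 > 0, so result = 0

0.00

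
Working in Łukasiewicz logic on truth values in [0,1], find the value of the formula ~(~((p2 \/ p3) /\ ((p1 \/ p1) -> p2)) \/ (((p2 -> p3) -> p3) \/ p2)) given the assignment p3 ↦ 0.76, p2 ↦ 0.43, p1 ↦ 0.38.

(p2 \/ p3) = max(0.43, 0.76) = 0.76
(p1 \/ p1) = max(0.38, 0.38) = 0.38
((p1 \/ p1) -> p2): min(1, 1 − 0.38 + 0.43) = 1
((p2 \/ p3) /\ ((p1 \/ p1) -> p2)) = min(0.76, 1) = 0.76
~((p2 \/ p3) /\ ((p1 \/ p1) -> p2)): Łukasiewicz ¬ gives 1 − 0.76 = 0.24
(p2 -> p3): min(1, 1 − 0.43 + 0.76) = 1
((p2 -> p3) -> p3): min(1, 1 − 1 + 0.76) = 0.76
(((p2 -> p3) -> p3) \/ p2) = max(0.76, 0.43) = 0.76
(~((p2 \/ p3) /\ ((p1 \/ p1) -> p2)) \/ (((p2 -> p3) -> p3) \/ p2)) = max(0.24, 0.76) = 0.76
~(~((p2 \/ p3) /\ ((p1 \/ p1) -> p2)) \/ (((p2 -> p3) -> p3) \/ p2)): Łukasiewicz ¬ gives 1 − 0.76 = 0.24

0.24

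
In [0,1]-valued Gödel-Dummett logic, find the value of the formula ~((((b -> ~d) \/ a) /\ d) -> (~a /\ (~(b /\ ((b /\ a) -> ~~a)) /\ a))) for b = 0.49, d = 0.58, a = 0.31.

~d: Gödel ¬ of 0.58 = 0 (operand ≠ 0)
(b -> ~d): 0.49 > 0, so result = 0
((b -> ~d) \/ a) = max(0, 0.31) = 0.31
(((b -> ~d) \/ a) /\ d) = min(0.31, 0.58) = 0.31
~a: Gödel ¬ of 0.31 = 0 (operand ≠ 0)
(b /\ a) = min(0.49, 0.31) = 0.31
~a: Gödel ¬ of 0.31 = 0 (operand ≠ 0)
~~a: Gödel ¬ of 0 = 1 (operand is 0)
((b /\ a) -> ~~a): 0.31 ≤ 1, so result = 1
(b /\ ((b /\ a) -> ~~a)) = min(0.49, 1) = 0.49
~(b /\ ((b /\ a) -> ~~a)): Gödel ¬ of 0.49 = 0 (operand ≠ 0)
(~(b /\ ((b /\ a) -> ~~a)) /\ a) = min(0, 0.31) = 0
(~a /\ (~(b /\ ((b /\ a) -> ~~a)) /\ a)) = min(0, 0) = 0
((((b -> ~d) \/ a) /\ d) -> (~a /\ (~(b /\ ((b /\ a) -> ~~a)) /\ a))): 0.31 > 0, so result = 0
~((((b -> ~d) \/ a) /\ d) -> (~a /\ (~(b /\ ((b /\ a) -> ~~a)) /\ a))): Gödel ¬ of 0 = 1 (operand is 0)

1.00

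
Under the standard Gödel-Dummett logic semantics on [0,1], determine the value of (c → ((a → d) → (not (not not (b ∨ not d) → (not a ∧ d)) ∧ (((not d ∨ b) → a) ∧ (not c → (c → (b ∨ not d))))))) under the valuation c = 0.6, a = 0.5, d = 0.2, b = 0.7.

(a → d): 0.5 > 0.2, so result = 0.2
not d: Gödel ¬ of 0.2 = 0 (operand ≠ 0)
(b ∨ not d) = max(0.7, 0) = 0.7
not (b ∨ not d): Gödel ¬ of 0.7 = 0 (operand ≠ 0)
not not (b ∨ not d): Gödel ¬ of 0 = 1 (operand is 0)
not a: Gödel ¬ of 0.5 = 0 (operand ≠ 0)
(not a ∧ d) = min(0, 0.2) = 0
(not not (b ∨ not d) → (not a ∧ d)): 1 > 0, so result = 0
not (not not (b ∨ not d) → (not a ∧ d)): Gödel ¬ of 0 = 1 (operand is 0)
not d: Gödel ¬ of 0.2 = 0 (operand ≠ 0)
(not d ∨ b) = max(0, 0.7) = 0.7
((not d ∨ b) → a): 0.7 > 0.5, so result = 0.5
not c: Gödel ¬ of 0.6 = 0 (operand ≠ 0)
not d: Gödel ¬ of 0.2 = 0 (operand ≠ 0)
(b ∨ not d) = max(0.7, 0) = 0.7
(c → (b ∨ not d)): 0.6 ≤ 0.7, so result = 1
(not c → (c → (b ∨ not d))): 0 ≤ 1, so result = 1
(((not d ∨ b) → a) ∧ (not c → (c → (b ∨ not d)))) = min(0.5, 1) = 0.5
(not (not not (b ∨ not d) → (not a ∧ d)) ∧ (((not d ∨ b) → a) ∧ (not c → (c → (b ∨ not d))))) = min(1, 0.5) = 0.5
((a → d) → (not (not not (b ∨ not d) → (not a ∧ d)) ∧ (((not d ∨ b) → a) ∧ (not c → (c → (b ∨ not d)))))): 0.2 ≤ 0.5, so result = 1
(c → ((a → d) → (not (not not (b ∨ not d) → (not a ∧ d)) ∧ (((not d ∨ b) → a) ∧ (not c → (c → (b ∨ not d))))))): 0.6 ≤ 1, so result = 1

1.00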